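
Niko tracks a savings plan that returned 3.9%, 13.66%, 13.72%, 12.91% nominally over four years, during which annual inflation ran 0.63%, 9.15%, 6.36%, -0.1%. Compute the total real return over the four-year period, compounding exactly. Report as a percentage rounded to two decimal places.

Nominal growth factor = 1.0390 × 1.1366 × 1.1372 × 1.1291 = 1.516326
Price-level growth factor = 1.0063 × 1.0915 × 1.0636 × 0.9990 = 1.167065
Real growth factor = 1.516326 / 1.167065 = 1.299264
Total real return = 1.299264 − 1 → 29.93%.

29.93%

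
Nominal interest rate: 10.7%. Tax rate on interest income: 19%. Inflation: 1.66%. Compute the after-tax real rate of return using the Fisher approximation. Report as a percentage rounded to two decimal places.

After-tax nominal return = 10.7% × (1 − 0.19) = 8.6670%.
r ≈ 8.6670% − 1.66% → 7.01%.

7.01%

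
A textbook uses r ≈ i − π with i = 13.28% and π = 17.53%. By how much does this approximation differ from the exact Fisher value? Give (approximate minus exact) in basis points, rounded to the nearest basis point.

Approximate: r ≈ 13.280% − 17.530% = -4.2500%
Exact: (1 + 0.1328)/(1 + 0.1753) − 1 = -3.6161%
Error = -4.2500% − (-3.6161%) = -0.6339% → -63 basis points.

-63 basis points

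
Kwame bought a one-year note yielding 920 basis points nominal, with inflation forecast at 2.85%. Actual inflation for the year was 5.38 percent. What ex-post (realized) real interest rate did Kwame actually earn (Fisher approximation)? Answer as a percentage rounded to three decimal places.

Ex-post: 9.2% − 5.38% = 3.820%
So the realized real rate is 3.820%.

3.820%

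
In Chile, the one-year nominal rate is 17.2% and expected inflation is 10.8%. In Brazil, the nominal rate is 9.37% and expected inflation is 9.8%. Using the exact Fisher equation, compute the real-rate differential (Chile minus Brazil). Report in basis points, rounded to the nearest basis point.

Chile: (1 + 0.1720)/(1 + 0.1080) − 1 = 5.7762%
Brazil: (1 + 0.0937)/(1 + 0.0980) − 1 = -0.3916%
Differential = 5.7762% − (-0.3916%) = 6.1678% → 617 basis points.

617 basis points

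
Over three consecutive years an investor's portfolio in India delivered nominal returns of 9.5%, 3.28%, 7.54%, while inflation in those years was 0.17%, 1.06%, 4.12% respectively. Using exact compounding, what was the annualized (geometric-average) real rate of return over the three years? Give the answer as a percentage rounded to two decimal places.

Nominal growth factor = 1.0950 × 1.0328 × 1.0754 = 1.21618707
Price-level growth factor = 1.0017 × 1.0106 × 1.0412 = 1.05402552
Real growth factor = 1.21618707 / 1.05402552 = 1.15384973
Annualized real rate = 1.15384973^(1/3) − 1 = 4.8857% → 4.89%.

4.89%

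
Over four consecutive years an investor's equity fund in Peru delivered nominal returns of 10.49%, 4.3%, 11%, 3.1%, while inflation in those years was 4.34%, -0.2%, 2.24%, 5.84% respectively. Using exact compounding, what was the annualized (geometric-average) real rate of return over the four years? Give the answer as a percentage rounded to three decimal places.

4.012%

Nominal growth factor = 1.1049 × 1.0430 × 1.1100 × 1.0310 = 1.31883033
Price-level growth factor = 1.0434 × 0.9980 × 1.0224 × 1.0584 = 1.12681351
Real growth factor = 1.31883033 / 1.12681351 = 1.17040692
Annualized real rate = 1.17040692^(1/4) − 1 = 4.0122% → 4.012%.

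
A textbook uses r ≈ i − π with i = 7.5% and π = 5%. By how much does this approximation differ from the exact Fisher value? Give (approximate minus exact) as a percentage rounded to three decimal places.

0.119%

Approximate: r ≈ 7.500% − 5.000% = 2.5000%
Exact: (1 + 0.0750)/(1 + 0.0500) − 1 = 2.3810%
Error = 2.5000% − 2.3810% = 0.1190% → 0.119%.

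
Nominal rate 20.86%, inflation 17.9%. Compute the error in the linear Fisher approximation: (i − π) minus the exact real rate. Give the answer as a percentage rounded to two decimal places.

Approximate: r ≈ 20.860% − 17.900% = 2.9600%
Exact: (1 + 0.2086)/(1 + 0.1790) − 1 = 2.5106%
Error = 2.9600% − 2.5106% = 0.4494% → 0.45%.

0.45%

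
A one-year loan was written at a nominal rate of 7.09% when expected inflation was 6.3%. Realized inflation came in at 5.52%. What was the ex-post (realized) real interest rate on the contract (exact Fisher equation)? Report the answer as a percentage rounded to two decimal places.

1.49%

Ex-post: (1 + 0.0709)/(1 + 0.0552) − 1 = 1.4879%
So the realized real rate is 1.49%.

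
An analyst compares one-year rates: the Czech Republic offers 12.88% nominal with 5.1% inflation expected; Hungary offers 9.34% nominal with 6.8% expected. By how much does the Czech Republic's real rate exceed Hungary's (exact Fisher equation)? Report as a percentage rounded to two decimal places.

5.02%

The Czech Republic: (1 + 0.1288)/(1 + 0.0510) − 1 = 7.4025%
Hungary: (1 + 0.0934)/(1 + 0.0680) − 1 = 2.3783%
Differential = 7.4025% − 2.3783% = 5.0242% → 5.02%.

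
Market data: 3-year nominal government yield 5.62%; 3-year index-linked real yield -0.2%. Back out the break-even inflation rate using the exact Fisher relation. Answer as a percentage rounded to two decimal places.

5.83%

(1 + π) = (1 + i)/(1 + r) = 1.05620 / 0.99800 = 1.058317
Break-even inflation = 1.058317 − 1 → 5.83%.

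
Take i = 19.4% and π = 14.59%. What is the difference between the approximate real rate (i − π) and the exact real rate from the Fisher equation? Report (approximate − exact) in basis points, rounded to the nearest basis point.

61 basis points

Approximate: r ≈ 19.400% − 14.590% = 4.8100%
Exact: (1 + 0.1940)/(1 + 0.1459) − 1 = 4.1976%
Error = 4.8100% − 4.1976% = 0.6124% → 61 basis points.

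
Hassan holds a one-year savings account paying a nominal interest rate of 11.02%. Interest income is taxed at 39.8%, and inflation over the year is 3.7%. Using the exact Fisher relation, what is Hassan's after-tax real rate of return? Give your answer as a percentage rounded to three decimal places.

After-tax nominal return = 11.02% × (1 − 0.398) = 6.63404%.
1 + r = 1.0663404 / 1.03700 = 1.028294
After-tax real rate = 1.028294 − 1 → 2.829%.

2.829%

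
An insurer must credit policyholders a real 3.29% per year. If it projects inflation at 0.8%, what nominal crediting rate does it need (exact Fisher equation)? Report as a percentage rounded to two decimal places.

(1 + i) = (1 + r)(1 + π) = 1.03290 × 1.00800 = 1.0411632
i = 1.0411632 − 1, so the required nominal rate is 4.12%.

4.12%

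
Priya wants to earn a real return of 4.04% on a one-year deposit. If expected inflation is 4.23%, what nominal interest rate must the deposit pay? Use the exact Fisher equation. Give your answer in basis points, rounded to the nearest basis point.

844 basis points

(1 + i) = (1 + r)(1 + π) = 1.04040 × 1.04230 = 1.08440892
i = 1.08440892 − 1, so the required nominal rate is 844 basis points.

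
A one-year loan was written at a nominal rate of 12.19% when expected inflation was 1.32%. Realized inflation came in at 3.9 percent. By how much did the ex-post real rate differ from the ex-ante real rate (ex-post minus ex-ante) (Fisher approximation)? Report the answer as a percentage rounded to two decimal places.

Ex-ante: 12.19% − 1.32% = 10.870%
Ex-post: 12.19% − 3.9% = 8.290%
Difference (ex-post − ex-ante) = -2.5800% → -2.58%.

-2.58%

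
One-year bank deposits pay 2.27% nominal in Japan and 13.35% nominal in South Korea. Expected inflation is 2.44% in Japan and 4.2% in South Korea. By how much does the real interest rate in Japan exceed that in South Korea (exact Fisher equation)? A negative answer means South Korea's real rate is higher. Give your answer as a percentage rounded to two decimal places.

-8.95%

Japan: (1 + 0.0227)/(1 + 0.0244) − 1 = -0.1660%
South Korea: (1 + 0.1335)/(1 + 0.0420) − 1 = 8.7812%
Differential = -0.1660% − 8.7812% = -8.9471% → -8.95%.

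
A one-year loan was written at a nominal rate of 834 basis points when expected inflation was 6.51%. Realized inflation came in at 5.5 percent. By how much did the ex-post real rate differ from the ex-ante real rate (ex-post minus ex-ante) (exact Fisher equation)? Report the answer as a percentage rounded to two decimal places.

0.97%

Ex-ante: (1 + 0.0834)/(1 + 0.0651) − 1 = 1.7181%
Ex-post: (1 + 0.0834)/(1 + 0.0550) − 1 = 2.6919%
Difference (ex-post − ex-ante) = 0.9738% → 0.97%.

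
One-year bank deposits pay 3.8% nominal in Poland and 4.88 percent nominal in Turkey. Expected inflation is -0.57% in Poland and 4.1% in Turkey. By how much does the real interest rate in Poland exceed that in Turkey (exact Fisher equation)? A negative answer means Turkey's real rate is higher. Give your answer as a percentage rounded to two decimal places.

Poland: (1 + 0.0380)/(1 − 0.0057) − 1 = 4.3951%
Turkey: (1 + 0.0488)/(1 + 0.0410) − 1 = 0.7493%
Differential = 4.3951% − 0.7493% = 3.6458% → 3.65%.

3.65%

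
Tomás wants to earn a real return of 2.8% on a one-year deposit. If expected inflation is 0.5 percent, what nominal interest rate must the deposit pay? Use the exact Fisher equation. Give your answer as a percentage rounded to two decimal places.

3.31%

(1 + i) = (1 + r)(1 + π) = 1.02800 × 1.00500 = 1.03314
i = 1.03314 − 1, so the required nominal rate is 3.31%.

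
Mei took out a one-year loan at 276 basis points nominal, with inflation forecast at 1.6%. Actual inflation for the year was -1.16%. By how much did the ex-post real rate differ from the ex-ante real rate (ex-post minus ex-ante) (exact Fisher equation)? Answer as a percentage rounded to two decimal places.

2.82%

Ex-ante: (1 + 0.0276)/(1 + 0.0160) − 1 = 1.1417%
Ex-post: (1 + 0.0276)/(1 − 0.0116) − 1 = 3.9660%
Difference (ex-post − ex-ante) = 2.8243% → 2.82%.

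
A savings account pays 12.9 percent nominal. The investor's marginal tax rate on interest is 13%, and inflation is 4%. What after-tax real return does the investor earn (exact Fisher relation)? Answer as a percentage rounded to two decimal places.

6.95%

After-tax nominal return = 12.9% × (1 − 0.13) = 11.2230%.
1 + r = 1.11223 / 1.04000 = 1.069452
After-tax real rate = 1.069452 − 1 → 6.95%.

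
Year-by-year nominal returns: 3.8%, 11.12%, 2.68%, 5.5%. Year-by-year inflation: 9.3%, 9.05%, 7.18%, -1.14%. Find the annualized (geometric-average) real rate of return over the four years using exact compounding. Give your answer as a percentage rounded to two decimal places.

-0.27%

Compound the nominal returns: 1.0380 × 1.1112 × 1.0268 × 1.0550 = 1.24947596.
Compound inflation: 1.0930 × 1.0905 × 1.0718 × 0.9886 = 1.26293265.
Deflate: 1.24947596 / 1.26293265 = 0.98934489.
Annualized real rate = 0.98934489^(1/4) − 1 = -0.2674% → -0.27%.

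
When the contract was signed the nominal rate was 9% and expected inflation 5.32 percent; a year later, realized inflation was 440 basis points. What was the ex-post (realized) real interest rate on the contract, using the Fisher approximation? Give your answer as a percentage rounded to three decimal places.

4.600%

Ex-post: 9% − 4.4% = 4.600%
So the realized real rate is 4.600%.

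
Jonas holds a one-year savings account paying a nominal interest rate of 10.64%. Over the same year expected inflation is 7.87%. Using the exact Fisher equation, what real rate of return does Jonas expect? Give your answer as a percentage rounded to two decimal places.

2.57%

1 + r = 1.10640 / 1.07870 = 1.025679
r = 1.025679 − 1 = 2.5679%, i.e. 2.57%.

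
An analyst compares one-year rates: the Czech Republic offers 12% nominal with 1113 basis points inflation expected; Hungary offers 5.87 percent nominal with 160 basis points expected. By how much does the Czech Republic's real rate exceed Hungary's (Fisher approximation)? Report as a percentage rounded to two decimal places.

The Czech Republic: 12% − 11.13% = 0.870%
Hungary: 5.87% − 1.6% = 4.270%
Differential = -3.400% → -3.40%.

-3.40%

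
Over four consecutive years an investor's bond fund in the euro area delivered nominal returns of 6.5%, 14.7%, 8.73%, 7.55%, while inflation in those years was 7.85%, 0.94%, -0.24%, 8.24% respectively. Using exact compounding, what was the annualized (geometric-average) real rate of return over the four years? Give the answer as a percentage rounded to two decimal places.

Compound the nominal returns: 1.0650 × 1.1470 × 1.0873 × 1.0755 = 1.42847561.
Compound inflation: 1.0785 × 1.0094 × 0.9976 × 1.0824 = 1.17551364.
Deflate: 1.42847561 / 1.17551364 = 1.21519271.
Annualized real rate = 1.21519271^(1/4) − 1 = 4.9932% → 4.99%.

4.99%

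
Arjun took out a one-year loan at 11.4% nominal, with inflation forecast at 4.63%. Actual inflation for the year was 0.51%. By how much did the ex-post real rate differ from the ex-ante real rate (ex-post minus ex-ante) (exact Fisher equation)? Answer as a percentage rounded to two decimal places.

Ex-ante: (1 + 0.1140)/(1 + 0.0463) − 1 = 6.4704%
Ex-post: (1 + 0.1140)/(1 + 0.0051) − 1 = 10.8347%
Difference (ex-post − ex-ante) = 4.3643% → 4.36%.

4.36%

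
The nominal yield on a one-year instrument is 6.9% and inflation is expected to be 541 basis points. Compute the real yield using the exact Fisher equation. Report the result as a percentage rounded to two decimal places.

1.41%

1 + r = 1.06900 / 1.05410 = 1.014135
r = 1.014135 − 1 = 1.4135%, i.e. 1.41%.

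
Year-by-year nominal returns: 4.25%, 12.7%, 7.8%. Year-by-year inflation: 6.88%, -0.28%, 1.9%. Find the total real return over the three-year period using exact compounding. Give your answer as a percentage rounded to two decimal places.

16.62%

Nominal growth factor = 1.0425 × 1.1270 × 1.0780 = 1.266540
Price-level growth factor = 1.0688 × 0.9972 × 1.0190 = 1.086058
Real growth factor = 1.266540 / 1.086058 = 1.166181
Total real return = 1.166181 − 1 → 16.62%.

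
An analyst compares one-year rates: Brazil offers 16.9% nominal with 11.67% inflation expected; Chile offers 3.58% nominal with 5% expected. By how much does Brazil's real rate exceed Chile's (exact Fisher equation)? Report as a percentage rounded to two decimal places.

6.04%

Brazil: (1 + 0.1690)/(1 + 0.1167) − 1 = 4.6834%
Chile: (1 + 0.0358)/(1 + 0.0500) − 1 = -1.3524%
Differential = 4.6834% − (-1.3524%) = 6.0358% → 6.04%.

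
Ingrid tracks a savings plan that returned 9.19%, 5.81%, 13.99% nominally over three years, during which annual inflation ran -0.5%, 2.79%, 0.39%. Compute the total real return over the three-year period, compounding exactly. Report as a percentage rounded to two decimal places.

28.27%

Compound the nominal returns: 1.0919 × 1.0581 × 1.1399 = 1.316971.
Compound inflation: 0.9950 × 1.0279 × 1.0039 = 1.026749.
Deflate: 1.316971 / 1.026749 = 1.282661.
Total real return = 1.282661 − 1 → 28.27%.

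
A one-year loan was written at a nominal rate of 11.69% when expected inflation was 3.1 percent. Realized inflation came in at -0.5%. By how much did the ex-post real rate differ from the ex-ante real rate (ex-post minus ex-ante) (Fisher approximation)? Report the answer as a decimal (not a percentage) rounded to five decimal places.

0.03600

Ex-ante: 11.69% − 3.1% = 8.590%
Ex-post: 11.69% − (-0.5%) = 12.190%
Difference (ex-post − ex-ante) = 3.6000% → 0.03600.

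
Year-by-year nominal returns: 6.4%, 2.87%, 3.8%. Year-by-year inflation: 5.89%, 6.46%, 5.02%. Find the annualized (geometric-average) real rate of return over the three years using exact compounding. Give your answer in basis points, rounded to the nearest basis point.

Compound the nominal returns: 1.0640 × 1.0287 × 1.0380 = 1.13612920.
Compound inflation: 1.0589 × 1.0646 × 1.0502 = 1.18389565.
Deflate: 1.13612920 / 1.18389565 = 0.95965316.
Annualized real rate = 0.95965316^(1/3) − 1 = -1.3634% → -136 basis points.

-136 basis points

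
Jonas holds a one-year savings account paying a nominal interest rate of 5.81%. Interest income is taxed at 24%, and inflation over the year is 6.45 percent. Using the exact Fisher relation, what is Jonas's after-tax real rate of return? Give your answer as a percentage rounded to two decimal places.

After-tax nominal return = 5.81% × (1 − 0.24) = 4.4156%.
1 + r = 1.044156 / 1.06450 = 0.980889
After-tax real rate = 0.980889 − 1 → -1.91%.

-1.91%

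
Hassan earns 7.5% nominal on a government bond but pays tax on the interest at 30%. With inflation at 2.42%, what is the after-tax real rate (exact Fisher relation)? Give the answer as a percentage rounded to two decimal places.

After-tax nominal return = 7.5% × (1 − 0.3) = 5.2500%.
1 + r = 1.05250 / 1.02420 = 1.027631
After-tax real rate = 1.027631 − 1 → 2.76%.

2.76%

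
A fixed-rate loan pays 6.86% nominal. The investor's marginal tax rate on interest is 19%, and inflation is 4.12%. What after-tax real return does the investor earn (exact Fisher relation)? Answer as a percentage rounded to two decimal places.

1.38%

After-tax nominal return = 6.86% × (1 − 0.19) = 5.5566%.
1 + r = 1.055566 / 1.04120 = 1.013798
After-tax real rate = 1.013798 − 1 → 1.38%.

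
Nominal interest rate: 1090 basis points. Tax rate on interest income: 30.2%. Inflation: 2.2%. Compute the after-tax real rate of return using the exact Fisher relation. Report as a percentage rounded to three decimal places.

5.292%

After-tax nominal return = 10.9% × (1 − 0.302) = 7.6082%.
1 + r = 1.076082 / 1.02200 = 1.052918
After-tax real rate = 1.052918 − 1 → 5.292%.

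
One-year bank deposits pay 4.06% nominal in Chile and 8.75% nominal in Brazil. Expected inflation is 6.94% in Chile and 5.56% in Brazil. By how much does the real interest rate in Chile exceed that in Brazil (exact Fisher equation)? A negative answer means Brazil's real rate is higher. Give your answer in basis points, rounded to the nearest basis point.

-572 basis points

Chile: (1 + 0.0406)/(1 + 0.0694) − 1 = -2.6931%
Brazil: (1 + 0.0875)/(1 + 0.0556) − 1 = 3.0220%
Differential = -2.6931% − 3.0220% = -5.7151% → -572 basis points.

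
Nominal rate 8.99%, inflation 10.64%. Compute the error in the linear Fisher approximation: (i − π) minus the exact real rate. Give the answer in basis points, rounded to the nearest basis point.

-16 basis points

Approximate: r ≈ 8.990% − 10.640% = -1.6500%
Exact: (1 + 0.0899)/(1 + 0.1064) − 1 = -1.4913%
Error = -1.6500% − (-1.4913%) = -0.1587% → -16 basis points.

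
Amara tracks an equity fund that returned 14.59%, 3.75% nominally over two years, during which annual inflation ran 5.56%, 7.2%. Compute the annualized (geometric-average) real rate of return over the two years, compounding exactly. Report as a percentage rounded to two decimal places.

Nominal growth factor = 1.1459 × 1.0375 = 1.18887125
Price-level growth factor = 1.0556 × 1.0720 = 1.13160320
Real growth factor = 1.18887125 / 1.13160320 = 1.05060789
Annualized real rate = 1.05060789^(1/2) − 1 = 2.4992% → 2.50%.

2.50%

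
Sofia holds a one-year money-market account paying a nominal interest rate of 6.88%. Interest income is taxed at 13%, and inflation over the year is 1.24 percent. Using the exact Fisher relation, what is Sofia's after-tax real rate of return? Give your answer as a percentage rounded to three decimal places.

4.687%

After-tax nominal return = 6.88% × (1 − 0.13) = 5.9856%.
1 + r = 1.059856 / 1.01240 = 1.0468748
After-tax real rate = 1.0468748 − 1 → 4.687%.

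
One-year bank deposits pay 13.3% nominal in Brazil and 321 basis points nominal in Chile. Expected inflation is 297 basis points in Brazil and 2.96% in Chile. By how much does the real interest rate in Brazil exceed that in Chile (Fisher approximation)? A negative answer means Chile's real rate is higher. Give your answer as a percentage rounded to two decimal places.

Brazil: 13.3% − 2.97% = 10.330%
Chile: 3.21% − 2.96% = 0.250%
Differential = 10.080% → 10.08%.

10.08%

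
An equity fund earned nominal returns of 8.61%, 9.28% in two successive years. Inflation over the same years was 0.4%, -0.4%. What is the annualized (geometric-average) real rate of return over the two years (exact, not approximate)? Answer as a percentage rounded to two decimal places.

Nominal growth factor = 1.0861 × 1.0928 = 1.18689008
Price-level growth factor = 1.0040 × 0.9960 = 0.99998400
Real growth factor = 1.18689008 / 0.99998400 = 1.18690907
Annualized real rate = 1.18690907^(1/2) − 1 = 8.9454% → 8.95%.

8.95%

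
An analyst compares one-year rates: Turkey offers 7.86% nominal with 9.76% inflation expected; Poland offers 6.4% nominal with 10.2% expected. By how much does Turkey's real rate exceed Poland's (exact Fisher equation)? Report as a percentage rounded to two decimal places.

Turkey: (1 + 0.0786)/(1 + 0.0976) − 1 = -1.7310%
Poland: (1 + 0.0640)/(1 + 0.1020) − 1 = -3.4483%
Differential = -1.7310% − (-3.4483%) = 1.7172% → 1.72%.

1.72%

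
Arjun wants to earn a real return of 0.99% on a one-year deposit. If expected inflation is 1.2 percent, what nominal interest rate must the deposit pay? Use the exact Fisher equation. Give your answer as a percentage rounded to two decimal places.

(1 + i) = (1 + r)(1 + π) = 1.00990 × 1.01200 = 1.0220188
i = 1.0220188 − 1, so the required nominal rate is 2.20%.

2.20%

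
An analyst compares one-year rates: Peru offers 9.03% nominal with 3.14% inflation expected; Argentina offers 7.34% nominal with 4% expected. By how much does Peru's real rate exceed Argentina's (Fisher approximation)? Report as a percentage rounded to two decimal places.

2.55%

Peru: 9.03% − 3.14% = 5.890%
Argentina: 7.34% − 4% = 3.340%
Differential = 2.550% → 2.55%.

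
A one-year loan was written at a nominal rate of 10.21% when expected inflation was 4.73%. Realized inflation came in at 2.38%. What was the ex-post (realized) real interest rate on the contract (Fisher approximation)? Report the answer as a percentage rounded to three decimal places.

Ex-post: 10.21% − 2.38% = 7.830%
So the realized real rate is 7.830%.

7.830%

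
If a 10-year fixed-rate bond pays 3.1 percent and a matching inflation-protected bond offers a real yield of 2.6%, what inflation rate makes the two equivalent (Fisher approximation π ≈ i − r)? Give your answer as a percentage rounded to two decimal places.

π ≈ i − r = 3.1% − 2.6% → 0.50%.

0.50%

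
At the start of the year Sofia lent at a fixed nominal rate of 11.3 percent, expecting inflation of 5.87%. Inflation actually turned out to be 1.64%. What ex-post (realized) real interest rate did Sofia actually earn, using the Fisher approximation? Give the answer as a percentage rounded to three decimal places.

Ex-post: 11.3% − 1.64% = 9.660%
So the realized real rate is 9.660%.

9.660%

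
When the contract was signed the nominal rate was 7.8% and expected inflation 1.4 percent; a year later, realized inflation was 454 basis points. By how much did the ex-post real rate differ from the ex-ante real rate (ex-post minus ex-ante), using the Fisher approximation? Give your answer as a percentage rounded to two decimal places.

-3.14%

Ex-ante: 7.8% − 1.4% = 6.400%
Ex-post: 7.8% − 4.54% = 3.260%
Difference (ex-post − ex-ante) = -3.1400% → -3.14%.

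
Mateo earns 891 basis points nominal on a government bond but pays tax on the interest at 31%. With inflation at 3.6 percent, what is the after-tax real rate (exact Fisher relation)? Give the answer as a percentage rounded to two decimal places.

2.46%

After-tax nominal return = 8.91% × (1 − 0.31) = 6.1479%.
1 + r = 1.061479 / 1.03600 = 1.024594
After-tax real rate = 1.024594 − 1 → 2.46%.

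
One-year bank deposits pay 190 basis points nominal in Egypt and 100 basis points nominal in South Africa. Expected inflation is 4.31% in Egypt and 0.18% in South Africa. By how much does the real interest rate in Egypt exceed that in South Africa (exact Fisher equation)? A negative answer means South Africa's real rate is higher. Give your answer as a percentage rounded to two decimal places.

Egypt: (1 + 0.0190)/(1 + 0.0431) − 1 = -2.3104%
South Africa: (1 + 0.0100)/(1 + 0.0018) − 1 = 0.8185%
Differential = -2.3104% − 0.8185% = -3.1289% → -3.13%.

-3.13%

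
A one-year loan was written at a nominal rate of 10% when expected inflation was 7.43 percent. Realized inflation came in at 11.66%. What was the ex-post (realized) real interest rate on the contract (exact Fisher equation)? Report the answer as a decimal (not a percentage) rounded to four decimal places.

-0.0149

Ex-post: (1 + 0.1000)/(1 + 0.1166) − 1 = -1.4867%
So the realized real rate is -0.0149.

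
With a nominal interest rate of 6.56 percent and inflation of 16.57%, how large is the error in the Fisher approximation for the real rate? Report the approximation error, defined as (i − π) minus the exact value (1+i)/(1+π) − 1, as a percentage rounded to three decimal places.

Approximate: r ≈ 6.560% − 16.570% = -10.0100%
Exact: (1 + 0.0656)/(1 + 0.1657) − 1 = -8.5871%
Error = -10.0100% − (-8.5871%) = -1.4229% → -1.423%.

-1.423%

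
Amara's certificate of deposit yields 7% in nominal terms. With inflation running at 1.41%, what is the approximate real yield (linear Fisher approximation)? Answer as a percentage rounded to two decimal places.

5.59%

r ≈ i − π = 7% − 1.41% = 5.59%.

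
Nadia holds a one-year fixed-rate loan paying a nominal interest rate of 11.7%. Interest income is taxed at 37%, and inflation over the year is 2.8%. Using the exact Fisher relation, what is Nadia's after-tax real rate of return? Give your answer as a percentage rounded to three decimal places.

After-tax nominal return = 11.7% × (1 − 0.37) = 7.3710%.
1 + r = 1.07371 / 1.02800 = 1.04446498
After-tax real rate = 1.04446498 − 1 → 4.446%.

4.446%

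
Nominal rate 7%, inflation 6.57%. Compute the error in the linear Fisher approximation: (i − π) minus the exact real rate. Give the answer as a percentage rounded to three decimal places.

Approximate: r ≈ 7.000% − 6.570% = 0.4300%
Exact: (1 + 0.0700)/(1 + 0.0657) − 1 = 0.40349%
Error = 0.4300% − 0.40349% = 0.02651% → 0.027%.

0.027%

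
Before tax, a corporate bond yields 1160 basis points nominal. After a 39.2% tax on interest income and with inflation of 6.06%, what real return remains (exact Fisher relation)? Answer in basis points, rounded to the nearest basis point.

After-tax nominal return = 11.6% × (1 − 0.392) = 7.0528%.
1 + r = 1.070528 / 1.06060 = 1.009361
After-tax real rate = 1.009361 − 1 → 94 basis points.

94 basis points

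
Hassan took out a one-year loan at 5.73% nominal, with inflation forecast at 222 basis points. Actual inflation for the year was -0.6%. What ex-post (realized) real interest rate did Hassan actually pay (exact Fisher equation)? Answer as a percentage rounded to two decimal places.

Ex-post: (1 + 0.0573)/(1 − 0.0060) − 1 = 6.3682%
So the realized real rate is 6.37%.

6.37%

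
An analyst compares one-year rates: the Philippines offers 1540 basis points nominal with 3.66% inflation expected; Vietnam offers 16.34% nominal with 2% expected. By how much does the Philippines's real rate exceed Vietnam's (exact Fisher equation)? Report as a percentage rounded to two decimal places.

The Philippines: (1 + 0.1540)/(1 + 0.0366) − 1 = 11.3255%
Vietnam: (1 + 0.1634)/(1 + 0.0200) − 1 = 14.0588%
Differential = 11.3255% − 14.0588% = -2.7333% → -2.73%.

-2.73%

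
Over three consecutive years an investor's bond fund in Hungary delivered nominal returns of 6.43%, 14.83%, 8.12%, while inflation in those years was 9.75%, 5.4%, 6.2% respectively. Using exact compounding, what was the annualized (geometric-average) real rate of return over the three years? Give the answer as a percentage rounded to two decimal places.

Compound the nominal returns: 1.0643 × 1.1483 × 1.0812 = 1.32137311.
Compound inflation: 1.0975 × 1.0540 × 1.0620 = 1.22848443.
Deflate: 1.32137311 / 1.22848443 = 1.07561242.
Annualized real rate = 1.07561242^(1/3) − 1 = 2.4594% → 2.46%.

2.46%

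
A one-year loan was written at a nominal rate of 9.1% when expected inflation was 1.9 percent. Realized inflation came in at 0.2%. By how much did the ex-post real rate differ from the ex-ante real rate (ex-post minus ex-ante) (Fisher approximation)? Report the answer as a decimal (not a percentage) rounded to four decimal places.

Ex-ante: 9.1% − 1.9% = 7.200%
Ex-post: 9.1% − 0.2% = 8.900%
Difference (ex-post − ex-ante) = 1.7000% → 0.0170.

0.0170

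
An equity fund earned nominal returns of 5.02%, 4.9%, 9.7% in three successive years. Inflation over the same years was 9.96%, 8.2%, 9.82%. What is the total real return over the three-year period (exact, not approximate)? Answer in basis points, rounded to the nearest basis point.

Compound the nominal returns: 1.0502 × 1.0490 × 1.0970 = 1.208521.
Compound inflation: 1.0996 × 1.0820 × 1.0982 = 1.306602.
Deflate: 1.208521 / 1.306602 = 0.924934.
Total real return = 0.924934 − 1 → -751 basis points.

-751 basis points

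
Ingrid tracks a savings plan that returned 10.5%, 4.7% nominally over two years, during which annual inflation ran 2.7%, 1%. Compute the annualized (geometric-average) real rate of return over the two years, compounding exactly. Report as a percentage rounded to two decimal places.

Nominal growth factor = 1.1050 × 1.0470 = 1.15693500
Price-level growth factor = 1.0270 × 1.0100 = 1.03727000
Real growth factor = 1.15693500 / 1.03727000 = 1.11536533
Annualized real rate = 1.11536533^(1/2) − 1 = 5.6109% → 5.61%.

5.61%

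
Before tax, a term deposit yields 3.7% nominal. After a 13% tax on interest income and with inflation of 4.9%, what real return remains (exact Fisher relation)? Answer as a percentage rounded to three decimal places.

After-tax nominal return = 3.7% × (1 − 0.13) = 3.2190%.
1 + r = 1.03219 / 1.04900 = 0.9839752
After-tax real rate = 0.9839752 − 1 → -1.602%.

-1.602%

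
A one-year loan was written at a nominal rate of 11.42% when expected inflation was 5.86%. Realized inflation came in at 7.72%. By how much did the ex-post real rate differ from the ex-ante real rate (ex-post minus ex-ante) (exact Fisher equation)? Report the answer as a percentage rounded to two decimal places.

Ex-ante: (1 + 0.1142)/(1 + 0.0586) − 1 = 5.2522%
Ex-post: (1 + 0.1142)/(1 + 0.0772) − 1 = 3.4348%
Difference (ex-post − ex-ante) = -1.8174% → -1.82%.

-1.82%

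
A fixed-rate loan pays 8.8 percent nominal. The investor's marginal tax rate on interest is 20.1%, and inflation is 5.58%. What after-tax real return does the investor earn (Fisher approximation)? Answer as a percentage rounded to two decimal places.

After-tax nominal return = 8.8% × (1 − 0.201) = 7.0312%.
r ≈ 7.0312% − 5.58% → 1.45%.

1.45%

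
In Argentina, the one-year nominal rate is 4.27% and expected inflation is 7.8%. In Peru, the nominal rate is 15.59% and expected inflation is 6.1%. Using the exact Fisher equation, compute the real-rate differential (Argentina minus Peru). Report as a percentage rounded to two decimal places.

-12.22%

Argentina: (1 + 0.0427)/(1 + 0.0780) − 1 = -3.2746%
Peru: (1 + 0.1559)/(1 + 0.0610) − 1 = 8.9444%
Differential = -3.2746% − 8.9444% = -12.2190% → -12.22%.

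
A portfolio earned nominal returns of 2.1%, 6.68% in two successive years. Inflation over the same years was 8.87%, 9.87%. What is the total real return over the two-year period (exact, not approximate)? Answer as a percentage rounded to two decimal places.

-8.94%

Compound the nominal returns: 1.0210 × 1.0668 = 1.089203.
Compound inflation: 1.0887 × 1.0987 = 1.196155.
Deflate: 1.089203 / 1.196155 = 0.910587.
Total real return = 0.910587 − 1 → -8.94%.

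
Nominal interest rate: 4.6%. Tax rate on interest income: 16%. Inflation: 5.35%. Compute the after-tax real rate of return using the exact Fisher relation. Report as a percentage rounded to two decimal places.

After-tax nominal return = 4.6% × (1 − 0.16) = 3.8640%.
1 + r = 1.03864 / 1.05350 = 0.985895
After-tax real rate = 0.985895 − 1 → -1.41%.

-1.41%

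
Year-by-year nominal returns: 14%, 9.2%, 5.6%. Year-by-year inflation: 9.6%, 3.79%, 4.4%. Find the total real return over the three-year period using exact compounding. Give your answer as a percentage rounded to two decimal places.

10.69%

Compound the nominal returns: 1.1400 × 1.0920 × 1.0560 = 1.314593.
Compound inflation: 1.0960 × 1.0379 × 1.0440 = 1.187590.
Deflate: 1.314593 / 1.187590 = 1.106942.
Total real return = 1.106942 − 1 → 10.69%.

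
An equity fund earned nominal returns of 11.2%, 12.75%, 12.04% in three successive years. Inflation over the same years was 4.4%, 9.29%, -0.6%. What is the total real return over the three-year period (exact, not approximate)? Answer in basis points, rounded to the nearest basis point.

2386 basis points

Compound the nominal returns: 1.1120 × 1.1275 × 1.1204 = 1.404735.
Compound inflation: 1.0440 × 1.0929 × 0.9940 = 1.134142.
Deflate: 1.404735 / 1.134142 = 1.238589.
Total real return = 1.238589 − 1 → 2386 basis points.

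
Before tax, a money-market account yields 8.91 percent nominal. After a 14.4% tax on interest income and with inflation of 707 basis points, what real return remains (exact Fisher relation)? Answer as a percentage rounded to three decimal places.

0.520%

After-tax nominal return = 8.91% × (1 − 0.144) = 7.62696%.
1 + r = 1.0762696 / 1.07070 = 1.005202
After-tax real rate = 1.005202 − 1 → 0.520%.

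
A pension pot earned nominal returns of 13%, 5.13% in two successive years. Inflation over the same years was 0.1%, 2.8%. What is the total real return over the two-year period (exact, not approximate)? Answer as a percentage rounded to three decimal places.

Nominal growth factor = 1.1300 × 1.0513 = 1.187969
Price-level growth factor = 1.0010 × 1.0280 = 1.029028
Real growth factor = 1.187969 / 1.029028 = 1.154457
Total real return = 1.154457 − 1 → 15.446%.

15.446%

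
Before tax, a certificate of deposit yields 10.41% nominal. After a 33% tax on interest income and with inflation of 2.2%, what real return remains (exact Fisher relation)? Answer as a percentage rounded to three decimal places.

After-tax nominal return = 10.41% × (1 − 0.33) = 6.9747%.
1 + r = 1.069747 / 1.02200 = 1.046719
After-tax real rate = 1.046719 − 1 → 4.672%.

4.672%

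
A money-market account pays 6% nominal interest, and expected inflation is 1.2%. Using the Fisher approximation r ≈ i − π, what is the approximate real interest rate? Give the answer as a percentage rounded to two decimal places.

r ≈ i − π = 6% − 1.2% = 4.80%.

4.80%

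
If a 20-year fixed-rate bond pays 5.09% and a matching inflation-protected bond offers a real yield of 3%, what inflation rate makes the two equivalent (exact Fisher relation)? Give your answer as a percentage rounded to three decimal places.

(1 + π) = (1 + i)/(1 + r) = 1.05090 / 1.03000 = 1.020291
Break-even inflation = 1.020291 − 1 → 2.029%.

2.029%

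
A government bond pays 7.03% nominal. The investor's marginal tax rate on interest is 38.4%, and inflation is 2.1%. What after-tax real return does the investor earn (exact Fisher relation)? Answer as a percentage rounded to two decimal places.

After-tax nominal return = 7.03% × (1 − 0.384) = 4.33048%.
1 + r = 1.0433048 / 1.02100 = 1.021846
After-tax real rate = 1.021846 − 1 → 2.18%.

2.18%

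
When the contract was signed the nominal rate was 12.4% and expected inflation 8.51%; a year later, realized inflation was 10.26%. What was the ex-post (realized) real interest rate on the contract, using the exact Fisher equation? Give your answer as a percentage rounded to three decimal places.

Ex-post: (1 + 0.1240)/(1 + 0.1026) − 1 = 1.9409%
So the realized real rate is 1.941%.

1.941%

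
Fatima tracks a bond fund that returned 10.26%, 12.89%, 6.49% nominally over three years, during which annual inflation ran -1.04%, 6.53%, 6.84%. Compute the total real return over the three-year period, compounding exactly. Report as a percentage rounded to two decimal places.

Compound the nominal returns: 1.1026 × 1.1289 × 1.0649 = 1.325508.
Compound inflation: 0.9896 × 1.0653 × 1.0684 = 1.126330.
Deflate: 1.325508 / 1.126330 = 1.176838.
Total real return = 1.176838 − 1 → 17.68%.

17.68%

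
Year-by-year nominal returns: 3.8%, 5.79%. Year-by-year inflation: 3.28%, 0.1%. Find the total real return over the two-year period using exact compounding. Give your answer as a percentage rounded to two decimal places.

Nominal growth factor = 1.0380 × 1.0579 = 1.098100
Price-level growth factor = 1.0328 × 1.0010 = 1.033833
Real growth factor = 1.098100 / 1.033833 = 1.062164
Total real return = 1.062164 − 1 → 6.22%.

6.22%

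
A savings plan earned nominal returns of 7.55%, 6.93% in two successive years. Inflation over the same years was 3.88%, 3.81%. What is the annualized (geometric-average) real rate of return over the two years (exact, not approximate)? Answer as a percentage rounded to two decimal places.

Compound the nominal returns: 1.0755 × 1.0693 = 1.15003215.
Compound inflation: 1.0388 × 1.0381 = 1.07837828.
Deflate: 1.15003215 / 1.07837828 = 1.06644595.
Annualized real rate = 1.06644595^(1/2) − 1 = 3.2689% → 3.27%.

3.27%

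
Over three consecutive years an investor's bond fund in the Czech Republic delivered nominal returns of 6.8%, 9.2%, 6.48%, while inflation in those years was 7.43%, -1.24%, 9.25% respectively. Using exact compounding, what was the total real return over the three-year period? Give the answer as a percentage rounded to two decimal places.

7.14%

Nominal growth factor = 1.0680 × 1.0920 × 1.0648 = 1.241829
Price-level growth factor = 1.0743 × 0.9876 × 1.0925 = 1.159119
Real growth factor = 1.241829 / 1.159119 = 1.071356
Total real return = 1.071356 − 1 → 7.14%.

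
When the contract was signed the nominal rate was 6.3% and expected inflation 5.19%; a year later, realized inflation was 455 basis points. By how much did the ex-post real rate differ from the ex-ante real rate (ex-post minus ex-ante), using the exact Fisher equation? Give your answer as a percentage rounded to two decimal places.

Ex-ante: (1 + 0.0630)/(1 + 0.0519) − 1 = 1.0552%
Ex-post: (1 + 0.0630)/(1 + 0.0455) − 1 = 1.6738%
Difference (ex-post − ex-ante) = 0.6186% → 0.62%.

0.62%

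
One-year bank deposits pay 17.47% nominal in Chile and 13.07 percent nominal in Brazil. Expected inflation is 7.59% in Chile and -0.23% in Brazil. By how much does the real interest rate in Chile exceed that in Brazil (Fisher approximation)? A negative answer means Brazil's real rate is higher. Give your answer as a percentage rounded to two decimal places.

Chile: 17.47% − 7.59% = 9.880%
Brazil: 13.07% − (-0.23%) = 13.300%
Differential = -3.420% → -3.42%.

-3.42%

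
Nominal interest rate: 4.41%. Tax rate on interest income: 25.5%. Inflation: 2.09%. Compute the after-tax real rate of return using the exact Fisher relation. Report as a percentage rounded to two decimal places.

1.17%

After-tax nominal return = 4.41% × (1 − 0.255) = 3.28545%.
1 + r = 1.0328545 / 1.02090 = 1.011710
After-tax real rate = 1.011710 − 1 → 1.17%.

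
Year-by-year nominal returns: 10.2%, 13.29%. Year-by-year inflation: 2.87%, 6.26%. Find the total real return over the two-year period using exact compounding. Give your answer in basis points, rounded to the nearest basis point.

Compound the nominal returns: 1.1020 × 1.1329 = 1.248456.
Compound inflation: 1.0287 × 1.0626 = 1.093097.
Deflate: 1.248456 / 1.093097 = 1.142128.
Total real return = 1.142128 − 1 → 1421 basis points.

1421 basis points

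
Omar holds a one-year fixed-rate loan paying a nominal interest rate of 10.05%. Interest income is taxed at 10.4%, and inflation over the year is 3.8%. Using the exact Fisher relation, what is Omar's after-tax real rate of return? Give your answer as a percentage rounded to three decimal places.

5.014%

After-tax nominal return = 10.05% × (1 − 0.104) = 9.0048%.
1 + r = 1.090048 / 1.03800 = 1.050143
After-tax real rate = 1.050143 − 1 → 5.014%.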